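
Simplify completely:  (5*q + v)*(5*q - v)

25*q^2 - v^2

Difference of squares with P = 5*q, Q = v.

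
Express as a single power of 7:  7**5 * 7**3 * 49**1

7**5 = 7**5; 7**3 = 7**3; 49**1 = 7**2
Combine exponents: 7**10

7**10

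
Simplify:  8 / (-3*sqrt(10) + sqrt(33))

(-24*sqrt(10) - 8*sqrt(33))/57

Multiply numerator and denominator by sqrt(33) + 3*sqrt(10).
Denominator becomes -57; numerator becomes 8*sqrt(33) + 24*sqrt(10).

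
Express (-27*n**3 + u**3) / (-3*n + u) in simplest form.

Factor as (a-b)(a**2+ab+b**2) with a=u, b=(3*n).

9*n**2 + 3*n*u + u**2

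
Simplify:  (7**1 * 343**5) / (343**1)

7**1 = 7**1; 343**5 = 7**15; 343**1 = 7**3
Combine exponents: 7**13

7**13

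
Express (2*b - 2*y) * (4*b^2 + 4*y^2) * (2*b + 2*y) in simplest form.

16*b^4 - 16*y^4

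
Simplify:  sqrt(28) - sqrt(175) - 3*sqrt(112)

-15*sqrt(7)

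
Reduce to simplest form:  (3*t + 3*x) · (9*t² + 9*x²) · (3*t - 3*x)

Pair the conjugate factors: ((3*t)+(3*x))((3*t)-(3*x)) = 9*t² - 9*x², then repeat with the next factor.

81*t⁴ - 81*x⁴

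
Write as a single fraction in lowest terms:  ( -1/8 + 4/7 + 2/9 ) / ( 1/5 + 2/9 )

1685/1064

Numerator: -1/8 + 4/7 + 2/9 = 337/504
Denominator: 1/5 + 2/9 = 19/45
Divide: (337/504) · (45/19) = 1685/1064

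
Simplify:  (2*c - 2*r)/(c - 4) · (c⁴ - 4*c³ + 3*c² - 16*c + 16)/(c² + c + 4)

Factor: 2*c - 2*r = 2·(c - r);  c⁴ - 4*c³ + 3*c² - 16*c + 16 = (c - 1)·(c - 4)·(c² + c + 4)
Cancel the common factors (c² + c + 4), (c - 4).

2*c² - 2*c*r - 2*c + 2*r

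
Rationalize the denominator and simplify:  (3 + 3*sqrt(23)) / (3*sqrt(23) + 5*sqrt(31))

(-207 - 9*sqrt(23) + 15*sqrt(31) + 15*sqrt(713))/568

Multiply numerator and denominator by -5*sqrt(31) + 3*sqrt(23).
Denominator becomes -568; numerator becomes -15*sqrt(713) - 15*sqrt(31) + 9*sqrt(23) + 207.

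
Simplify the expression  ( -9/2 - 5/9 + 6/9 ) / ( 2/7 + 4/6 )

Numerator: -9/2 - 5/9 + 6/9 = -79/18
Denominator: 2/7 + 4/6 = 20/21
Divide: (-79/18) · (21/20) = -553/120

-553/120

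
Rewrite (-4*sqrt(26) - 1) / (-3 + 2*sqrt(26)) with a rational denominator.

(-211 - 14*sqrt(26))/95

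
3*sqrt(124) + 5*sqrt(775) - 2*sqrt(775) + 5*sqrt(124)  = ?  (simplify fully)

31*sqrt(31)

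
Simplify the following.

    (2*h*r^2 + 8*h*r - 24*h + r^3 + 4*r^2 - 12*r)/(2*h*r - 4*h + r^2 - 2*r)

Factor: 2*h*r^2 + 8*h*r - 24*h + r^3 + 4*r^2 - 12*r = (r - 2)*(2*h + r)*(r + 6);  2*h*r - 4*h + r^2 - 2*r = (r - 2)*(2*h + r)
Cancel the common factors (2*h + r), (r - 2).

r + 6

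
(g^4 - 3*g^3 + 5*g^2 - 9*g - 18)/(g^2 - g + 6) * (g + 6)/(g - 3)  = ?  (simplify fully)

Factor: g^4 - 3*g^3 + 5*g^2 - 9*g - 18 = (g^2 - g + 6)*(g - 3)*(g + 1)
Cancel the common factors (g^2 - g + 6), (g - 3).

g^2 + 7*g + 6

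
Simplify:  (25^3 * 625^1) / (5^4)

5^6

25^3 = 5^6; 625^1 = 5^4; 5^4 = 5^4
Combine exponents: 5^6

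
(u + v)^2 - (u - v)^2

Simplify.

Write as f(u,v) - f(u,-v) and expand.

4*u*v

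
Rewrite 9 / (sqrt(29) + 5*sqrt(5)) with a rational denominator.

(-3*sqrt(29) + 15*sqrt(5))/32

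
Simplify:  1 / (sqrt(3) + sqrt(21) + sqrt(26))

Group as (sqrt(21) + sqrt(26)) + sqrt(3); multiply by (sqrt(21) + sqrt(26)) - sqrt(3), then rationalise the remaining surd.

(-3*sqrt(182) - sqrt(26) + 4*sqrt(21) + 22*sqrt(3))/124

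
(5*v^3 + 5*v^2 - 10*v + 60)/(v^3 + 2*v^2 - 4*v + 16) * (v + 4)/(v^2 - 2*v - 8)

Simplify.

(5*v + 15)/(v^2 - 2*v - 8)

Factor: 5*v^3 + 5*v^2 - 10*v + 60 = 5*(v^2 - 2*v + 4)*(v + 3);  v^3 + 2*v^2 - 4*v + 16 = (v + 4)*(v^2 - 2*v + 4);  v^2 - 2*v - 8 = (v + 2)*(v - 4)
Cancel the common factors (v^2 - 2*v + 4), (v + 4).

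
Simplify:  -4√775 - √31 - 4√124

-29*√31

4√775 = 20*√31; √31 = √31; 4√124 = 8*√31
Combine: (-20 - 1 - 8)·√31 = -29*√31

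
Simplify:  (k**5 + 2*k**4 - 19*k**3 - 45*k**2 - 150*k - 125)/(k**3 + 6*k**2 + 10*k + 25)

k**2 - 4*k - 5

Factor: k**5 + 2*k**4 - 19*k**3 - 45*k**2 - 150*k - 125 = (k + 1)*(k - 5)*(k**2 + k + 5)*(k + 5);  k**3 + 6*k**2 + 10*k + 25 = (k + 5)*(k**2 + k + 5)
Cancel the common factors (k**2 + k + 5), (k + 5).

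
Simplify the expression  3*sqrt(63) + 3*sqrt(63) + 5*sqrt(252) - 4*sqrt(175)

28*sqrt(7)

3*sqrt(63) = 9*sqrt(7); 3*sqrt(63) = 9*sqrt(7); 5*sqrt(252) = 30*sqrt(7); 4*sqrt(175) = 20*sqrt(7)
Combine: (9 + 9 + 30 - 20)·sqrt(7) = 28*sqrt(7)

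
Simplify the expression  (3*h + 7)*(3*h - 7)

9*h^2 - 49

Product of conjugates: (P+Q)(P-Q) = P^2 - Q^2.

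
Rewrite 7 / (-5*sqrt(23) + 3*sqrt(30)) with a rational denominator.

(-35*sqrt(23) - 21*sqrt(30))/305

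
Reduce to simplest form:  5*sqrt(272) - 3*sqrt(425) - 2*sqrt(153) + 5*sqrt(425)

5*sqrt(272) = 20*sqrt(17); 3*sqrt(425) = 15*sqrt(17); 2*sqrt(153) = 6*sqrt(17); 5*sqrt(425) = 25*sqrt(17)
Combine: (20 - 15 - 6 + 25)·sqrt(17) = 24*sqrt(17)

24*sqrt(17)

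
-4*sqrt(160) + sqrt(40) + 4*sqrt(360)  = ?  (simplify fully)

4*sqrt(160) = 16*sqrt(10); sqrt(40) = 2*sqrt(10); 4*sqrt(360) = 24*sqrt(10)
Combine: (-16 + 2 + 24)·sqrt(10) = 10*sqrt(10)

10*sqrt(10)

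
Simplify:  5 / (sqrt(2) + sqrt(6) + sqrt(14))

Group as (sqrt(2) + sqrt(6)) + sqrt(14); multiply by (sqrt(2) + sqrt(6)) - sqrt(14), then rationalise the remaining surd.

(-10*sqrt(42) - 15*sqrt(14) + 25*sqrt(6) + 45*sqrt(2))/6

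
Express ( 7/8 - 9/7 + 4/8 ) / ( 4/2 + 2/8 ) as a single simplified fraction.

Numerator: 7/8 - 9/7 + 4/8 = 5/56
Denominator: 4/2 + 2/8 = 9/4
Divide: (5/56) · (4/9) = 5/126

5/126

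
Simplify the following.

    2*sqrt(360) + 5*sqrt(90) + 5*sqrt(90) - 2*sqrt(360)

30*sqrt(10)

2*sqrt(360) = 12*sqrt(10); 5*sqrt(90) = 15*sqrt(10); 5*sqrt(90) = 15*sqrt(10); 2*sqrt(360) = 12*sqrt(10)
Combine: (12 + 15 + 15 - 12)·sqrt(10) = 30*sqrt(10)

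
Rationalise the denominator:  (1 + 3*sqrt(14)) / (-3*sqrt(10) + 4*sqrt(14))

Multiply numerator and denominator by 3*sqrt(10) + 4*sqrt(14).
Denominator becomes 134; numerator becomes 3*sqrt(10) + 4*sqrt(14) + 18*sqrt(35) + 168.

(3*sqrt(10) + 4*sqrt(14) + 18*sqrt(35) + 168)/134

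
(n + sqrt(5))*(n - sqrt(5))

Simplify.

Difference of squares with P = n, Q = sqrt(5).

n**2 - 5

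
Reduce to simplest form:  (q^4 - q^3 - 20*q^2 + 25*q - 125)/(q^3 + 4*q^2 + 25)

Factor: q^4 - q^3 - 20*q^2 + 25*q - 125 = (q + 5)*(q^2 - q + 5)*(q - 5);  q^3 + 4*q^2 + 25 = (q + 5)*(q^2 - q + 5)
Cancel the common factors (q^2 - q + 5), (q + 5).

q - 5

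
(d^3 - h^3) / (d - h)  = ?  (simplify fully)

d^2 + d*h + h^2

Apply the difference-of-cubes factorisation and cancel (d - h).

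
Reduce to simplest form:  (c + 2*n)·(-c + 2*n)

-c² + 4*n²

Product of conjugates: (P+Q)(P-Q) = P^2 - Q^2.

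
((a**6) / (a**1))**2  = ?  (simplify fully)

Inside the bracket: a**5
Raise to the power 2: a**10

a**10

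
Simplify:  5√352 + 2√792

32*√22

5√352 = 20*√22; 2√792 = 12*√22
Combine: (20 + 12)·√22 = 32*√22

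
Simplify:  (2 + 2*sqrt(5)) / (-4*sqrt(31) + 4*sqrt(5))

(-sqrt(155) - sqrt(31) - 5 - sqrt(5))/52

Multiply numerator and denominator by 4*sqrt(5) + 4*sqrt(31).
Denominator becomes -416; numerator becomes 8*sqrt(5) + 40 + 8*sqrt(31) + 8*sqrt(155).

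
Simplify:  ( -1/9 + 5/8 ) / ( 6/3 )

37/144

Numerator: -1/9 + 5/8 = 37/72
Denominator: 6/3 = 2
Divide: (37/72) · (1/2) = 37/144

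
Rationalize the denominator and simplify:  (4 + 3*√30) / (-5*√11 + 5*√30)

(4*√11 + 4*√30 + 3*√330 + 90)/95

Multiply numerator and denominator by 5*√11 + 5*√30.
Denominator becomes 475; numerator becomes 20*√11 + 20*√30 + 15*√330 + 450.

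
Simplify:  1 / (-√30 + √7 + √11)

Group as (√7 + √11) - √30; multiply by (√7 + √11) + √30, then rationalise the remaining surd.

(6*√30 + 13*√11 + 17*√7 + √2310)/82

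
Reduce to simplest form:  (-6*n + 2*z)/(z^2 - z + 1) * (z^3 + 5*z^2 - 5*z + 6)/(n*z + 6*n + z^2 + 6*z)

Factor: -6*n + 2*z = 2*(-3*n + z);  z^3 + 5*z^2 - 5*z + 6 = (z^2 - z + 1)*(z + 6);  n*z + 6*n + z^2 + 6*z = (z + 6)*(n + z)
Cancel the common factors (z^2 - z + 1), (z + 6).

(-6*n + 2*z)/(n + z)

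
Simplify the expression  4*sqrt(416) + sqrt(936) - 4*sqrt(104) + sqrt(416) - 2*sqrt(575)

4*sqrt(416) = 16*sqrt(26); sqrt(936) = 6*sqrt(26); 4*sqrt(104) = 8*sqrt(26); sqrt(416) = 4*sqrt(26); 2*sqrt(575) = 10*sqrt(23)

-10*sqrt(23) + 18*sqrt(26)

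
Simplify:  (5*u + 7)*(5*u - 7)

25*u^2 - 49

Difference of squares with P = 5*u, Q = 7.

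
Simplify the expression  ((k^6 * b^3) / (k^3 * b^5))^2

k^6/b^4

Inside the bracket: k^3 * (b^-2)
Raise to the power 2: k^6 * (b^-4)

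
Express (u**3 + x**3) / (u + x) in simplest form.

u**2 - u*x + x**2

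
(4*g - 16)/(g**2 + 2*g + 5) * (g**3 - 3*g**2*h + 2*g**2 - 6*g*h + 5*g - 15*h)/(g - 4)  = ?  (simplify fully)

Factor: 4*g - 16 = 4*(g - 4);  g**3 - 3*g**2*h + 2*g**2 - 6*g*h + 5*g - 15*h = (g**2 + 2*g + 5)*(g - 3*h)
Cancel the common factors (g**2 + 2*g + 5), (g - 4).

4*g - 12*h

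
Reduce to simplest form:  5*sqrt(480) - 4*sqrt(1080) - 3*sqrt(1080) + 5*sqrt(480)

-2*sqrt(30)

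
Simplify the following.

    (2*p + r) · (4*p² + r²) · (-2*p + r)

(r+(2*p))(r-(2*p)) = -4*p² + r²; continue pairing.

-16*p⁴ + r⁴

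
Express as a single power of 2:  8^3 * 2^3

8^3 = 2^9; 2^3 = 2^3
Combine exponents: 2^12

2^12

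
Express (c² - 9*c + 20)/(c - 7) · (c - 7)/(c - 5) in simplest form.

c - 4

Factor: c² - 9*c + 20 = (c - 4)·(c - 5)
Cancel the common factors (c - 5), (c - 7).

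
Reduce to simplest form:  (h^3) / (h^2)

h

Quotient: h^1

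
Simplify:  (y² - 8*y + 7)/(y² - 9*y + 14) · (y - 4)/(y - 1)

(y - 4)/(y - 2)

Factor: y² - 8*y + 7 = (y - 1)·(y - 7);  y² - 9*y + 14 = (y - 2)·(y - 7)
Cancel the common factors (y - 1), (y - 7).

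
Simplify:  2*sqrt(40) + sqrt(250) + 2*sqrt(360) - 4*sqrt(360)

2*sqrt(40) = 4*sqrt(10); sqrt(250) = 5*sqrt(10); 2*sqrt(360) = 12*sqrt(10); 4*sqrt(360) = 24*sqrt(10)
Combine: (4 + 5 + 12 - 24)·sqrt(10) = -3*sqrt(10)

-3*sqrt(10)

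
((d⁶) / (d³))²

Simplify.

d⁶

Inside the bracket: d³
Raise to the power 2: d⁶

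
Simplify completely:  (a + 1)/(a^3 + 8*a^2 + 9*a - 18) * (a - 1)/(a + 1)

1/(a^2 + 9*a + 18)

Factor: a^3 + 8*a^2 + 9*a - 18 = (a + 3)*(a + 6)*(a - 1)
Cancel the common factors (a + 1), (a - 1).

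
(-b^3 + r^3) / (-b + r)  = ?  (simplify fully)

b^2 + b*r + r^2

Factor as (a-b)(a^2+ab+b^2) with a=r, b=b.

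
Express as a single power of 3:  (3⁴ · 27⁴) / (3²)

3⁴ = 3^4; 27⁴ = 3^12; 3² = 3^2
Combine exponents: 3^14

3^14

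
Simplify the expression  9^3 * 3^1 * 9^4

3^15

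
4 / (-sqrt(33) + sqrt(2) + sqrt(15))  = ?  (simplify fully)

(-8*sqrt(33) - 10*sqrt(15) - 23*sqrt(2) - 3*sqrt(110))/17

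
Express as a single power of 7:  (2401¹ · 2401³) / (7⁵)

7^11

2401¹ = 7^4; 2401³ = 7^12; 7⁵ = 7^5
Combine exponents: 7^11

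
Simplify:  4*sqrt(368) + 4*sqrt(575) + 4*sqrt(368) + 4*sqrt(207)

64*sqrt(23)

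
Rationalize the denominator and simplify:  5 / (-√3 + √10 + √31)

(-60*√10 - 5*√930 + 95*√3 + 45*√31)/102

Group as (√10 + √31) - √3; multiply by (√10 + √31) + √3, then rationalise the remaining surd.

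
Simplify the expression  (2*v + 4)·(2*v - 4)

4*v² - 16

Difference of squares with P = 2*v, Q = 4.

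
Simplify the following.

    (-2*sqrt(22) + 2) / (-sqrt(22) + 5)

(-8*sqrt(22) - 34)/3

Multiply numerator and denominator by sqrt(22) + 5.
Denominator becomes 3; numerator becomes -8*sqrt(22) - 34.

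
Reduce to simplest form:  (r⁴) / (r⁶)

Quotient: (r^-2)

r^(-2)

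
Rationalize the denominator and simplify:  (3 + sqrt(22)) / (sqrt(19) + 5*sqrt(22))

(-sqrt(418) - 3*sqrt(19) + 15*sqrt(22) + 110)/531

Multiply numerator and denominator by -sqrt(19) + 5*sqrt(22).
Denominator becomes 531; numerator becomes -sqrt(418) - 3*sqrt(19) + 15*sqrt(22) + 110.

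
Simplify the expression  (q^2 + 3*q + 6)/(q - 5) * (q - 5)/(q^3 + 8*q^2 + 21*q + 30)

1/(q + 5)

Factor: q^3 + 8*q^2 + 21*q + 30 = (q^2 + 3*q + 6)*(q + 5)
Cancel the common factors (q^2 + 3*q + 6), (q - 5).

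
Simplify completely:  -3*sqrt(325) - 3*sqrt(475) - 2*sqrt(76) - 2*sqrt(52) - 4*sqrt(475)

-39*sqrt(19) - 19*sqrt(13)

3*sqrt(325) = 15*sqrt(13); 3*sqrt(475) = 15*sqrt(19); 2*sqrt(76) = 4*sqrt(19); 2*sqrt(52) = 4*sqrt(13); 4*sqrt(475) = 20*sqrt(19)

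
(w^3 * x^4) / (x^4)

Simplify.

Quotient: w^3

w^3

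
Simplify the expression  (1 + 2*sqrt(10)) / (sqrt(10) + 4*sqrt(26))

Multiply numerator and denominator by -4*sqrt(26) + sqrt(10).
Denominator becomes -406; numerator becomes -16*sqrt(65) - 4*sqrt(26) + sqrt(10) + 20.

(-20 - sqrt(10) + 4*sqrt(26) + 16*sqrt(65))/406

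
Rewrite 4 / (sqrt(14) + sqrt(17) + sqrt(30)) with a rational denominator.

Group as (sqrt(17) + sqrt(30)) + sqrt(14); multiply by (sqrt(17) + sqrt(30)) - sqrt(14), then rationalise the remaining surd.

(-16*sqrt(1785) + 4*sqrt(30) + 108*sqrt(17) + 132*sqrt(14))/951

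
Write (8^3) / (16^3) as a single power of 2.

2^(-3)

8^3 = 2^9; 16^3 = 2^12
Combine exponents: 2^(-3)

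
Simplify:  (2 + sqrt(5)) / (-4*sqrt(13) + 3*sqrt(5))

Multiply numerator and denominator by 3*sqrt(5) + 4*sqrt(13).
Denominator becomes -163; numerator becomes 6*sqrt(5) + 15 + 8*sqrt(13) + 4*sqrt(65).

(-4*sqrt(65) - 8*sqrt(13) - 15 - 6*sqrt(5))/163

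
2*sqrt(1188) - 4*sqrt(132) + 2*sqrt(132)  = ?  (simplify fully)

8*sqrt(33)

2*sqrt(1188) = 12*sqrt(33); 4*sqrt(132) = 8*sqrt(33); 2*sqrt(132) = 4*sqrt(33)
Combine: (12 - 8 + 4)·sqrt(33) = 8*sqrt(33)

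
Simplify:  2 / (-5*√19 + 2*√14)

Multiply numerator and denominator by 2*√14 + 5*√19.
Denominator becomes -419; numerator becomes 4*√14 + 10*√19.

(-10*√19 - 4*√14)/419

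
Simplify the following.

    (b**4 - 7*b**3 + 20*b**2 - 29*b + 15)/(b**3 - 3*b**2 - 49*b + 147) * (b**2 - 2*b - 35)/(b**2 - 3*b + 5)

(b**2 + 4*b - 5)/(b + 7)

Factor: b**4 - 7*b**3 + 20*b**2 - 29*b + 15 = (b**2 - 3*b + 5)*(b - 1)*(b - 3);  b**3 - 3*b**2 - 49*b + 147 = (b - 3)*(b + 7)*(b - 7);  b**2 - 2*b - 35 = (b - 7)*(b + 5)
Cancel the common factors (b**2 - 3*b + 5), (b - 3), (b - 7).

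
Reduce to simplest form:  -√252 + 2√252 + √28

√252 = 6*√7; 2√252 = 12*√7; √28 = 2*√7
Combine: (-6 + 12 + 2)·√7 = 8*√7

8*√7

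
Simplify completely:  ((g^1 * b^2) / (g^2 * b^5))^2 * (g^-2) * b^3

Inside the bracket: (g^-1) * (b^-3)
Raise to the power 2: (g^-2) * (b^-6)
Multiply by (g^-2) * b^3: add exponents.

1/(b^3*g^4)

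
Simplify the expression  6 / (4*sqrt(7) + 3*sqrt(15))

Multiply numerator and denominator by -4*sqrt(7) + 3*sqrt(15).
Denominator becomes 23; numerator becomes -24*sqrt(7) + 18*sqrt(15).

(-24*sqrt(7) + 18*sqrt(15))/23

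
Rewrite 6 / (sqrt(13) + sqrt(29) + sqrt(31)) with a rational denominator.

(-12*sqrt(11687) + 66*sqrt(31) + 90*sqrt(29) + 282*sqrt(13))/1387

Group as (sqrt(13) + sqrt(31)) + sqrt(29); multiply by (sqrt(13) + sqrt(31)) - sqrt(29), then rationalise the remaining surd.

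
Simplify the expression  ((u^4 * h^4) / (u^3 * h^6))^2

u^2/h^4

Inside the bracket: u^1 * (h^-2)
Raise to the power 2: u^2 * (h^-4)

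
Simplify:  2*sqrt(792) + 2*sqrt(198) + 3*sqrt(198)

2*sqrt(792) = 12*sqrt(22); 2*sqrt(198) = 6*sqrt(22); 3*sqrt(198) = 9*sqrt(22)
Combine: (12 + 6 + 9)·sqrt(22) = 27*sqrt(22)

27*sqrt(22)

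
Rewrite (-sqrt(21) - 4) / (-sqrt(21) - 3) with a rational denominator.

Multiply numerator and denominator by -3 + sqrt(21).
Denominator becomes -12; numerator becomes -9 - sqrt(21).

(sqrt(21) + 9)/12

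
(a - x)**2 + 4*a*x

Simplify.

Expanding gives a**2 + 2*a*x + x**2, a perfect square.

(a + x)**2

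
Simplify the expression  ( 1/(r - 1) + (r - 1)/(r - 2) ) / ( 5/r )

(r³ - r² - r)/(5*r² - 15*r + 10)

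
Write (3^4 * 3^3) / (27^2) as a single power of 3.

3^1

3^4 = 3^4; 3^3 = 3^3; 27^2 = 3^6
Combine exponents: 3^1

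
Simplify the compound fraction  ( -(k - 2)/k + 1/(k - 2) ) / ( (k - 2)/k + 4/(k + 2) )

Numerator: -(k - 2)/k + 1/(k - 2) = (-k² + 5*k - 4)/(k² - 2*k)
Denominator: (k - 2)/k + 4/(k + 2) = (k² + 4*k - 4)/(k² + 2*k)
Divide: ((-k² + 5*k - 4)/(k² - 2*k)) · ((k² + 2*k)/(k² + 4*k - 4)) = (-k³ + 3*k² + 6*k - 8)/(k³ + 2*k² - 12*k + 8)

(-k³ + 3*k² + 6*k - 8)/(k³ + 2*k² - 12*k + 8)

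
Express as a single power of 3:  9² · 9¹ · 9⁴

9² = 3^4; 9¹ = 3^2; 9⁴ = 3^8
Combine exponents: 3^14

3^14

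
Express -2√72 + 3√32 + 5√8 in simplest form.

10*√2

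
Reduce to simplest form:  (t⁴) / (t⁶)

t^(-2)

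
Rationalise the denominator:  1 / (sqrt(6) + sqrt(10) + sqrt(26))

Group as (sqrt(6) + sqrt(26)) + sqrt(10); multiply by (sqrt(6) + sqrt(26)) - sqrt(10), then rationalise the remaining surd.

(-2*sqrt(390) - 5*sqrt(26) + 11*sqrt(10) + 15*sqrt(6))/70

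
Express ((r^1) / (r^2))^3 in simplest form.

Inside the bracket: (r^-1)
Raise to the power 3: (r^-3)

r^(-3)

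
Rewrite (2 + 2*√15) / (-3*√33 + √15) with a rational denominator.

(-9*√55 - 3*√33 - 15 - √15)/141

Multiply numerator and denominator by √15 + 3*√33.
Denominator becomes -282; numerator becomes 2*√15 + 30 + 6*√33 + 18*√55.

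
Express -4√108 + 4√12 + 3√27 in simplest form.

4√108 = 24*√3; 4√12 = 8*√3; 3√27 = 9*√3
Combine: (-24 + 8 + 9)·√3 = -7*√3

-7*√3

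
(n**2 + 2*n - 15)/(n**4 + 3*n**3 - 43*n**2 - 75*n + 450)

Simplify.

1/(n**2 + n - 30)

Factor: n**2 + 2*n - 15 = (n + 5)*(n - 3);  n**4 + 3*n**3 - 43*n**2 - 75*n + 450 = (n - 3)*(n + 5)*(n - 5)*(n + 6)
Cancel the common factors (n + 5), (n - 3).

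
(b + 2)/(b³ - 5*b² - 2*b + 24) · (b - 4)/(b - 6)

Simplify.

Factor: b³ - 5*b² - 2*b + 24 = (b + 2)·(b - 4)·(b - 3)
Cancel the common factors (b - 4), (b + 2).

1/(b² - 9*b + 18)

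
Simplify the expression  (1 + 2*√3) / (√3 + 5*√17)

(-6 - √3 + 5*√17 + 10*√51)/422

Multiply numerator and denominator by -5*√17 + √3.
Denominator becomes -422; numerator becomes -10*√51 - 5*√17 + √3 + 6.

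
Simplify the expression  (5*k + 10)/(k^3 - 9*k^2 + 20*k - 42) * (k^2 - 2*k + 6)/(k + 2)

Factor: 5*k + 10 = 5*(k + 2);  k^3 - 9*k^2 + 20*k - 42 = (k - 7)*(k^2 - 2*k + 6)
Cancel the common factors (k^2 - 2*k + 6), (k + 2).

5/(k - 7)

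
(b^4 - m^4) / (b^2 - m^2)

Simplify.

b^4 - m^4 factors as (b - m)*(b + m)*(b^2 + m^2).

b^2 + m^2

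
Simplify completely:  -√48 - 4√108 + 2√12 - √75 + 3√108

-11*√3

√48 = 4*√3; 4√108 = 24*√3; 2√12 = 4*√3; √75 = 5*√3; 3√108 = 18*√3
Combine: (-4 - 24 + 4 - 5 + 18)·√3 = -11*√3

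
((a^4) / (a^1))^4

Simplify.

a^12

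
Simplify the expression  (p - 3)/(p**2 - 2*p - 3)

1/(p + 1)

Factor: p**2 - 2*p - 3 = (p + 1)*(p - 3)
Cancel the common factor (p - 3).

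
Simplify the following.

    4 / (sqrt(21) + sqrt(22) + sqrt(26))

Group as (sqrt(22) + sqrt(26)) + sqrt(21); multiply by (sqrt(22) + sqrt(26)) - sqrt(21), then rationalise the remaining surd.

(-16*sqrt(3003) + 68*sqrt(26) + 100*sqrt(22) + 108*sqrt(21))/1559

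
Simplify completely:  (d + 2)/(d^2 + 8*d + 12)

Factor: d^2 + 8*d + 12 = (d + 6)*(d + 2)
Cancel the common factor (d + 2).

1/(d + 6)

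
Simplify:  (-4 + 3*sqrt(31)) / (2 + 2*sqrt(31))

Multiply numerator and denominator by -2*sqrt(31) + 2.
Denominator becomes -120; numerator becomes -194 + 14*sqrt(31).

(-7*sqrt(31) + 97)/60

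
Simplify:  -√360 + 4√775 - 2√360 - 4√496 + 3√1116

-18*√10 + 22*√31

√360 = 6*√10; 4√775 = 20*√31; 2√360 = 12*√10; 4√496 = 16*√31; 3√1116 = 18*√31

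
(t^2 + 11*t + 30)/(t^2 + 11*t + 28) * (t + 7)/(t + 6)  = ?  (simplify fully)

(t + 5)/(t + 4)

Factor: t^2 + 11*t + 30 = (t + 5)*(t + 6);  t^2 + 11*t + 28 = (t + 7)*(t + 4)
Cancel the common factors (t + 6), (t + 7).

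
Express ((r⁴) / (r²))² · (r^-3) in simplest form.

Inside the bracket: r²
Raise to the power 2: r⁴
Multiply by (r^-3): add exponents.

r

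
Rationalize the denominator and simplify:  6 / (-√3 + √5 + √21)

Group as (√5 + √21) - √3; multiply by (√5 + √21) + √3, then rationalise the remaining surd.

(-114*√5 - 36*√35 + 138*√3 + 78*√21)/109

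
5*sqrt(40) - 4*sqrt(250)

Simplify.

5*sqrt(40) = 10*sqrt(10); 4*sqrt(250) = 20*sqrt(10)
Combine: (10 - 20)·sqrt(10) = -10*sqrt(10)

-10*sqrt(10)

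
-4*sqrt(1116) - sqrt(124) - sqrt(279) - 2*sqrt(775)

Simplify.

-39*sqrt(31)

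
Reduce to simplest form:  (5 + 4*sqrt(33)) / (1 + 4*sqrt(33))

Multiply numerator and denominator by -4*sqrt(33) + 1.
Denominator becomes -527; numerator becomes -523 - 16*sqrt(33).

(16*sqrt(33) + 523)/527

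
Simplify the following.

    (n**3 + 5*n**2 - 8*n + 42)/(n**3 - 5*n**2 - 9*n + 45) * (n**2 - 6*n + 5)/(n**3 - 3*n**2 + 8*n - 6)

Factor: n**3 + 5*n**2 - 8*n + 42 = (n**2 - 2*n + 6)*(n + 7);  n**3 - 5*n**2 - 9*n + 45 = (n - 3)*(n - 5)*(n + 3);  n**2 - 6*n + 5 = (n - 1)*(n - 5);  n**3 - 3*n**2 + 8*n - 6 = (n**2 - 2*n + 6)*(n - 1)
Cancel the common factors (n**2 - 2*n + 6), (n - 1), (n - 5).

(n + 7)/(n**2 - 9)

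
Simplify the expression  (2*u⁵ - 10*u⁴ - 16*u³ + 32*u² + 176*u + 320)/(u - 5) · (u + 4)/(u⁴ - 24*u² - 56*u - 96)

(2*u² - 4*u - 16)/(u - 6)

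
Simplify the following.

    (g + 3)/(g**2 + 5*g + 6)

1/(g + 2)

Factor: g**2 + 5*g + 6 = (g + 2)*(g + 3)
Cancel the common factor (g + 3).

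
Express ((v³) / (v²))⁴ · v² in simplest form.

Inside the bracket: v¹
Raise to the power 4: v⁴
Multiply by v²: add exponents.

v⁶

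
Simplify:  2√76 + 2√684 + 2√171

22*√19

2√76 = 4*√19; 2√684 = 12*√19; 2√171 = 6*√19
Combine: (4 + 12 + 6)·√19 = 22*√19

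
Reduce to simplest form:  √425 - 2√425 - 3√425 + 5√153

√425 = 5*√17; 2√425 = 10*√17; 3√425 = 15*√17; 5√153 = 15*√17
Combine: (5 - 10 - 15 + 15)·√17 = -5*√17

-5*√17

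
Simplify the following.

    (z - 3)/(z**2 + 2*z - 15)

Factor: z**2 + 2*z - 15 = (z - 3)*(z + 5)
Cancel the common factor (z - 3).

1/(z + 5)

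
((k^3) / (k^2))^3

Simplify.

k^3

Inside the bracket: k^1
Raise to the power 3: k^3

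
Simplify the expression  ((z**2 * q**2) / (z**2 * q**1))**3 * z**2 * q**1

q**4*z**2

Inside the bracket: q**1
Raise to the power 3: q**3
Multiply by z**2 * q**1: add exponents.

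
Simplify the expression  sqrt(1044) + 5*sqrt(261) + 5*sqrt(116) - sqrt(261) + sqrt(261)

31*sqrt(29)

sqrt(1044) = 6*sqrt(29); 5*sqrt(261) = 15*sqrt(29); 5*sqrt(116) = 10*sqrt(29); sqrt(261) = 3*sqrt(29); sqrt(261) = 3*sqrt(29)
Combine: (6 + 15 + 10 - 3 + 3)·sqrt(29) = 31*sqrt(29)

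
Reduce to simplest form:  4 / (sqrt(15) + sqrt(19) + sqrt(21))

Group as (sqrt(15) + sqrt(21)) + sqrt(19); multiply by (sqrt(15) + sqrt(21)) - sqrt(19), then rationalise the remaining surd.

(-24*sqrt(665) + 52*sqrt(21) + 68*sqrt(19) + 100*sqrt(15))/971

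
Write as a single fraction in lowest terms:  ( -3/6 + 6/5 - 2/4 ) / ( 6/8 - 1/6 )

Numerator: -3/6 + 6/5 - 2/4 = 1/5
Denominator: 6/8 - 1/6 = 7/12
Divide: (1/5) · (12/7) = 12/35

12/35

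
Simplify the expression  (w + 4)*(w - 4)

w**2 - 16

Difference of squares with P = w, Q = 4.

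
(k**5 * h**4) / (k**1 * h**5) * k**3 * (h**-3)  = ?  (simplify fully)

Quotient: k**4 * (h**-1)
Multiply by k**3 * (h**-3): add exponents.

k**7/h**4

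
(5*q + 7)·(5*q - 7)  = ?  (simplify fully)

Product of conjugates: (P+Q)(P-Q) = P^2 - Q^2.

25*q² - 49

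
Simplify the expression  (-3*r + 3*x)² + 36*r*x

9*(r + x)²

After expansion: 9*r² + 18*r*x + 9*x² — a perfect-square trinomial.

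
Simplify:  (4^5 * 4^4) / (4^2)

4^5 = 2^10; 4^4 = 2^8; 4^2 = 2^4
Combine exponents: 2^14

2^14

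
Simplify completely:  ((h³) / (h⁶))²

h^(-6)

Inside the bracket: (h^-3)
Raise to the power 2: (h^-6)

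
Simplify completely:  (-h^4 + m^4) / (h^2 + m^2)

-h^4 + m^4 factors as -(h - m)*(h + m)*(h^2 + m^2).

-h^2 + m^2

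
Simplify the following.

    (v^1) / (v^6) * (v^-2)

v^(-7)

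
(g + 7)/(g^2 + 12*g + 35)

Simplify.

Factor: g^2 + 12*g + 35 = (g + 5)*(g + 7)
Cancel the common factor (g + 7).

1/(g + 5)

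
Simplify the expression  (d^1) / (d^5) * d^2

Quotient: (d^-4)
Multiply by d^2: add exponents.

d^(-2)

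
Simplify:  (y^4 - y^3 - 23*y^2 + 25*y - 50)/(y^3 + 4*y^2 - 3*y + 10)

y - 5

Factor: y^4 - y^3 - 23*y^2 + 25*y - 50 = (y - 5)*(y + 5)*(y^2 - y + 2);  y^3 + 4*y^2 - 3*y + 10 = (y^2 - y + 2)*(y + 5)
Cancel the common factors (y^2 - y + 2), (y + 5).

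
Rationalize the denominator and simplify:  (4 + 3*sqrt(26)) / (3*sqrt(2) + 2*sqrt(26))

(-9*sqrt(13) - 6*sqrt(2) + 4*sqrt(26) + 78)/43

Multiply numerator and denominator by -3*sqrt(2) + 2*sqrt(26).
Denominator becomes 86; numerator becomes -18*sqrt(13) - 12*sqrt(2) + 8*sqrt(26) + 156.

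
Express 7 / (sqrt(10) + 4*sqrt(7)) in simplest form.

(-7*sqrt(10) + 28*sqrt(7))/102

Multiply numerator and denominator by -4*sqrt(7) + sqrt(10).
Denominator becomes -102; numerator becomes -28*sqrt(7) + 7*sqrt(10).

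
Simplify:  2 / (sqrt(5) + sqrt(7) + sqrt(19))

(-4*sqrt(665) - 14*sqrt(19) + 34*sqrt(7) + 42*sqrt(5))/91

Group as (sqrt(5) + sqrt(19)) + sqrt(7); multiply by (sqrt(5) + sqrt(19)) - sqrt(7), then rationalise the remaining surd.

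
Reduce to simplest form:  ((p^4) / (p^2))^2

p^4

Inside the bracket: p^2
Raise to the power 2: p^4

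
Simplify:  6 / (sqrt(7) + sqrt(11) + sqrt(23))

Group as (sqrt(7) + sqrt(23)) + sqrt(11); multiply by (sqrt(7) + sqrt(23)) - sqrt(11), then rationalise the remaining surd.

(-12*sqrt(1771) - 30*sqrt(23) + 114*sqrt(11) + 162*sqrt(7))/283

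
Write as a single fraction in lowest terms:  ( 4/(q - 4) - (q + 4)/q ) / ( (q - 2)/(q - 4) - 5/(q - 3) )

(-q³ + 7*q² + 4*q - 48)/(q³ - 10*q² + 26*q)

Numerator: 4/(q - 4) - (q + 4)/q = (-q² + 4*q + 16)/(q² - 4*q)
Denominator: (q - 2)/(q - 4) - 5/(q - 3) = (q² - 10*q + 26)/(q² - 7*q + 12)
Divide: ((-q² + 4*q + 16)/(q² - 4*q)) · ((q² - 7*q + 12)/(q² - 10*q + 26)) = (-q³ + 7*q² + 4*q - 48)/(q³ - 10*q² + 26*q)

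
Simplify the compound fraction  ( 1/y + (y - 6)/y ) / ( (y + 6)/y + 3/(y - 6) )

(y^2 - 11*y + 30)/(y^2 + 3*y - 36)

Numerator: 1/y + (y - 6)/y = (y - 5)/y
Denominator: (y + 6)/y + 3/(y - 6) = (y^2 + 3*y - 36)/(y^2 - 6*y)
Divide: ((y - 5)/y) · ((y^2 - 6*y)/(y^2 + 3*y - 36)) = (y^2 - 11*y + 30)/(y^2 + 3*y - 36)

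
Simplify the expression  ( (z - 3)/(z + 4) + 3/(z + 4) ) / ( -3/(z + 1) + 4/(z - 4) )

Numerator: (z - 3)/(z + 4) + 3/(z + 4) = z/(z + 4)
Denominator: -3/(z + 1) + 4/(z - 4) = (z + 16)/(z**2 - 3*z - 4)
Divide: (z/(z + 4)) · ((z**2 - 3*z - 4)/(z + 16)) = (z**3 - 3*z**2 - 4*z)/(z**2 + 20*z + 64)

(z**3 - 3*z**2 - 4*z)/(z**2 + 20*z + 64)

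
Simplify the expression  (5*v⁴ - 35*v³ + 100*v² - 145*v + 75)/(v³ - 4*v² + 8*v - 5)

5*v - 15

Factor: 5*v⁴ - 35*v³ + 100*v² - 145*v + 75 = 5·(v - 3)·(v - 1)·(v² - 3*v + 5);  v³ - 4*v² + 8*v - 5 = (v² - 3*v + 5)·(v - 1)
Cancel the common factors (v² - 3*v + 5), (v - 1).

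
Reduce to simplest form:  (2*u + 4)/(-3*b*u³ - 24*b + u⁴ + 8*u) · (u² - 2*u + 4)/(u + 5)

2/(-3*b*u - 15*b + u² + 5*u)

Factor: 2*u + 4 = 2·(u + 2);  -3*b*u³ - 24*b + u⁴ + 8*u = (u + 2)·(u² - 2*u + 4)·(-3*b + u)
Cancel the common factors (u² - 2*u + 4), (u + 2).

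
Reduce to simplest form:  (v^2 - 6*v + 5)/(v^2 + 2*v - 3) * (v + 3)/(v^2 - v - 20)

1/(v + 4)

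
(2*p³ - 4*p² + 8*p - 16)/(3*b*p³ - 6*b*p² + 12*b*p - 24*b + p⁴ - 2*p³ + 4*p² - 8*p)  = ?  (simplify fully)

2/(3*b + p)

Factor: 2*p³ - 4*p² + 8*p - 16 = 2·(p - 2)·(p² + 4);  3*b*p³ - 6*b*p² + 12*b*p - 24*b + p⁴ - 2*p³ + 4*p² - 8*p = (3*b + p)·(p - 2)·(p² + 4)
Cancel the common factors (p² + 4), (p - 2).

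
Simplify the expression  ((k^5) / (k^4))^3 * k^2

k^5

Inside the bracket: k^1
Raise to the power 3: k^3
Multiply by k^2: add exponents.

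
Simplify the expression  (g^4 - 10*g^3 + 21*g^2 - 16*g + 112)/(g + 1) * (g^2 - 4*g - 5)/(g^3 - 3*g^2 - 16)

g^2 - 12*g + 35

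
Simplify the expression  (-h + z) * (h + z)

Telescope via difference of squares: (z+h)(z-h) = -h^2 + z^2.

-h^2 + z^2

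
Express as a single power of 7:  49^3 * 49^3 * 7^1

49^3 = 7^6; 49^3 = 7^6; 7^1 = 7^1
Combine exponents: 7^13

7^13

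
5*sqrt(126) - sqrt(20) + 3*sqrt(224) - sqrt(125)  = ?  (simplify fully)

-7*sqrt(5) + 27*sqrt(14)

5*sqrt(126) = 15*sqrt(14); sqrt(20) = 2*sqrt(5); 3*sqrt(224) = 12*sqrt(14); sqrt(125) = 5*sqrt(5)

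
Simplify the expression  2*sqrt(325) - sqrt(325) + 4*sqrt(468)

2*sqrt(325) = 10*sqrt(13); sqrt(325) = 5*sqrt(13); 4*sqrt(468) = 24*sqrt(13)
Combine: (10 - 5 + 24)·sqrt(13) = 29*sqrt(13)

29*sqrt(13)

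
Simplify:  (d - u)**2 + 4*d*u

(d + u)**2

After expansion: d**2 + 2*d*u + u**2 — a perfect-square trinomial.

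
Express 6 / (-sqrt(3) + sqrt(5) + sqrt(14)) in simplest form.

(-8*sqrt(3) - 3*sqrt(14) + 6*sqrt(5) + sqrt(210))/2

Group as (sqrt(5) + sqrt(14)) - sqrt(3); multiply by (sqrt(5) + sqrt(14)) + sqrt(3), then rationalise the remaining surd.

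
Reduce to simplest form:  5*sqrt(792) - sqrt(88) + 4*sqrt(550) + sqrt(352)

52*sqrt(22)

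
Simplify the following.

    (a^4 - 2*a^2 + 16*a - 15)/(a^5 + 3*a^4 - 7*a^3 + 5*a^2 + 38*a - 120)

Factor: a^4 - 2*a^2 + 16*a - 15 = (a + 3)*(a - 1)*(a^2 - 2*a + 5);  a^5 + 3*a^4 - 7*a^3 + 5*a^2 + 38*a - 120 = (a + 3)*(a^2 - 2*a + 5)*(a + 4)*(a - 2)
Cancel the common factors (a^2 - 2*a + 5), (a + 3).

(a - 1)/(a^2 + 2*a - 8)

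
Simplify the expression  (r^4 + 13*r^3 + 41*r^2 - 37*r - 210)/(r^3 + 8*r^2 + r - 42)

Factor: r^4 + 13*r^3 + 41*r^2 - 37*r - 210 = (r + 7)*(r + 3)*(r - 2)*(r + 5);  r^3 + 8*r^2 + r - 42 = (r + 7)*(r - 2)*(r + 3)
Cancel the common factors (r + 3), (r - 2), (r + 7).

r + 5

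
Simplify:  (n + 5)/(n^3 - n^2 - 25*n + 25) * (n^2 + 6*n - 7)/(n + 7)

Factor: n^3 - n^2 - 25*n + 25 = (n - 5)*(n - 1)*(n + 5);  n^2 + 6*n - 7 = (n + 7)*(n - 1)
Cancel the common factors (n + 5), (n - 1), (n + 7).

1/(n - 5)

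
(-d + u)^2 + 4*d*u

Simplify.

(d + u)^2

After expansion: d^2 + 2*d*u + u^2 — a perfect-square trinomial.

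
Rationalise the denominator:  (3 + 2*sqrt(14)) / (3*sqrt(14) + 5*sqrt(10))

Multiply numerator and denominator by -5*sqrt(10) + 3*sqrt(14).
Denominator becomes -124; numerator becomes -20*sqrt(35) - 15*sqrt(10) + 9*sqrt(14) + 84.

(-84 - 9*sqrt(14) + 15*sqrt(10) + 20*sqrt(35))/124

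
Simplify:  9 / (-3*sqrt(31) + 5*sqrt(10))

(-27*sqrt(31) - 45*sqrt(10))/29

Multiply numerator and denominator by 5*sqrt(10) + 3*sqrt(31).
Denominator becomes -29; numerator becomes 45*sqrt(10) + 27*sqrt(31).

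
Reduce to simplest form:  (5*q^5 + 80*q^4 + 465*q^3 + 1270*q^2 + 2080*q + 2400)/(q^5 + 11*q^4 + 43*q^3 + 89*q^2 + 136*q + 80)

Factor: 5*q^5 + 80*q^4 + 465*q^3 + 1270*q^2 + 2080*q + 2400 = 5*(q + 5)*(q + 4)*(q + 6)*(q^2 + q + 4);  q^5 + 11*q^4 + 43*q^3 + 89*q^2 + 136*q + 80 = (q + 5)*(q + 1)*(q + 4)*(q^2 + q + 4)
Cancel the common factors (q^2 + q + 4), (q + 4), (q + 5).

(5*q + 30)/(q + 1)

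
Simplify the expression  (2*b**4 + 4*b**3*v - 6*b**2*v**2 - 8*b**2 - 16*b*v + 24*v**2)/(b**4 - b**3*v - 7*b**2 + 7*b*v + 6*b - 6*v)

(2*b**2 + 6*b*v + 4*b + 12*v)/(b**2 + 2*b - 3)

Factor: 2*b**4 + 4*b**3*v - 6*b**2*v**2 - 8*b**2 - 16*b*v + 24*v**2 = 2*(b - v)*(b + 2)*(b + 3*v)*(b - 2);  b**4 - b**3*v - 7*b**2 + 7*b*v + 6*b - 6*v = (b - 1)*(b - v)*(b - 2)*(b + 3)
Cancel the common factors (b - v), (b - 2).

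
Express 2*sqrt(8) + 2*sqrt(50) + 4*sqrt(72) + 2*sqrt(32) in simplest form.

46*sqrt(2)

2*sqrt(8) = 4*sqrt(2); 2*sqrt(50) = 10*sqrt(2); 4*sqrt(72) = 24*sqrt(2); 2*sqrt(32) = 8*sqrt(2)
Combine: (4 + 10 + 24 + 8)·sqrt(2) = 46*sqrt(2)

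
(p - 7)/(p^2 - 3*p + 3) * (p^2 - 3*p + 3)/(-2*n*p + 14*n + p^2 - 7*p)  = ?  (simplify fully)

1/(-2*n + p)

Factor: -2*n*p + 14*n + p^2 - 7*p = (p - 7)*(-2*n + p)
Cancel the common factors (p^2 - 3*p + 3), (p - 7).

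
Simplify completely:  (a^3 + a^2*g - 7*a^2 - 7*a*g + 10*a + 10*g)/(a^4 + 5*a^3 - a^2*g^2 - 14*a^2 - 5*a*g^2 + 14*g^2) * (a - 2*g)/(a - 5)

(a - 2*g)/(a^2 - a*g + 7*a - 7*g)

Factor: a^3 + a^2*g - 7*a^2 - 7*a*g + 10*a + 10*g = (a - 2)*(a - 5)*(a + g);  a^4 + 5*a^3 - a^2*g^2 - 14*a^2 - 5*a*g^2 + 14*g^2 = (a + 7)*(a - g)*(a + g)*(a - 2)
Cancel the common factors (a - 2), (a + g), (a - 5).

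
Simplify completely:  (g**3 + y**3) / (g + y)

g**2 - g*y + y**2

Apply the sum-of-cubes factorisation and cancel (g + y).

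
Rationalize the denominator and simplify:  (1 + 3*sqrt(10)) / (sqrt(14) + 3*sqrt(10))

Multiply numerator and denominator by -sqrt(14) + 3*sqrt(10).
Denominator becomes 76; numerator becomes -6*sqrt(35) - sqrt(14) + 3*sqrt(10) + 90.

(-6*sqrt(35) - sqrt(14) + 3*sqrt(10) + 90)/76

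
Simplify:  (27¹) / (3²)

3^1

27¹ = 3^3; 3² = 3^2
Combine exponents: 3^1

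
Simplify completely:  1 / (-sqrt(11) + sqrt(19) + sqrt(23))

(-31*sqrt(11) + 7*sqrt(23) + 15*sqrt(19) + 2*sqrt(4807))/787

Group as (sqrt(19) + sqrt(23)) - sqrt(11); multiply by (sqrt(19) + sqrt(23)) + sqrt(11), then rationalise the remaining surd.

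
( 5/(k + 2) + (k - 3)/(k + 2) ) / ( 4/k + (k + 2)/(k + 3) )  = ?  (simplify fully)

(k^2 + 3*k)/(k^2 + 6*k + 12)

Numerator: 5/(k + 2) + (k - 3)/(k + 2) = 1
Denominator: 4/k + (k + 2)/(k + 3) = (k^2 + 6*k + 12)/(k^2 + 3*k)
Divide: (1) · ((k^2 + 3*k)/(k^2 + 6*k + 12)) = (k^2 + 3*k)/(k^2 + 6*k + 12)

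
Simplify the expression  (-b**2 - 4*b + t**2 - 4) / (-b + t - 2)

b + t + 2

-b**2 - 4*b + t**2 - 4 factors as (-b + t - 2)*(b + t + 2).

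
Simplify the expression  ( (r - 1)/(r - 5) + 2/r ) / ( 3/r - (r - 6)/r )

Numerator: (r - 1)/(r - 5) + 2/r = (r**2 + r - 10)/(r**2 - 5*r)
Denominator: 3/r - (r - 6)/r = (-r + 9)/r
Divide: ((r**2 + r - 10)/(r**2 - 5*r)) · (r/(-r + 9)) = (-r**2 - r + 10)/(r**2 - 14*r + 45)

(-r**2 - r + 10)/(r**2 - 14*r + 45)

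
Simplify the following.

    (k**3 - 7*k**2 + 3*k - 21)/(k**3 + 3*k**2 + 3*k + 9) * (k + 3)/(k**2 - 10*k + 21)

1/(k - 3)

Factor: k**3 - 7*k**2 + 3*k - 21 = (k**2 + 3)*(k - 7);  k**3 + 3*k**2 + 3*k + 9 = (k + 3)*(k**2 + 3);  k**2 - 10*k + 21 = (k - 7)*(k - 3)
Cancel the common factors (k**2 + 3), (k + 3), (k - 7).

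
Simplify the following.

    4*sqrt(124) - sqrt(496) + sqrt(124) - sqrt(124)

4*sqrt(31)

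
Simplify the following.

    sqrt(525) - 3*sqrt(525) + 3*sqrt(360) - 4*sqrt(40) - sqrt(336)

sqrt(525) = 5*sqrt(21); 3*sqrt(525) = 15*sqrt(21); 3*sqrt(360) = 18*sqrt(10); 4*sqrt(40) = 8*sqrt(10); sqrt(336) = 4*sqrt(21)

-14*sqrt(21) + 10*sqrt(10)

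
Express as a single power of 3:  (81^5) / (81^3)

3^8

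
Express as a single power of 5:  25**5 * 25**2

25**5 = 5**10; 25**2 = 5**4
Combine exponents: 5**14

5**14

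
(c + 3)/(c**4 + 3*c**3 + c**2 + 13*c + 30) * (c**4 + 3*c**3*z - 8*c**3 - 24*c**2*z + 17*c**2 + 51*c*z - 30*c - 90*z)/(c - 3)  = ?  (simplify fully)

Factor: c**4 + 3*c**3 + c**2 + 13*c + 30 = (c + 3)*(c + 2)*(c**2 - 2*c + 5);  c**4 + 3*c**3*z - 8*c**3 - 24*c**2*z + 17*c**2 + 51*c*z - 30*c - 90*z = (c**2 - 2*c + 5)*(c + 3*z)*(c - 6)
Cancel the common factors (c**2 - 2*c + 5), (c + 3).

(c**2 + 3*c*z - 6*c - 18*z)/(c**2 - c - 6)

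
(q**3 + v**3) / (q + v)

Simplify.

Factor as (a+b)(a**2-ab+b**2) with a=q, b=v.

q**2 - q*v + v**2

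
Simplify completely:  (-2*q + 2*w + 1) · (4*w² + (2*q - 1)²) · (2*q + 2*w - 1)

Pair the conjugate factors: ((2*w)+(2*q - 1))((2*w)-(2*q - 1)) = -4*q² + 4*q + 4*w² - 1, then repeat with the next factor.

-16*q⁴ + 32*q³ - 24*q² + 8*q + 16*w⁴ - 1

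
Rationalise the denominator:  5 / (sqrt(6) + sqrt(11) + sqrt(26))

Group as (sqrt(11) + sqrt(26)) + sqrt(6); multiply by (sqrt(11) + sqrt(26)) - sqrt(6), then rationalise the remaining surd.

(-20*sqrt(429) - 45*sqrt(26) + 105*sqrt(11) + 155*sqrt(6))/183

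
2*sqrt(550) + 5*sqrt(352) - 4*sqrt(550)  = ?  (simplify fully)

2*sqrt(550) = 10*sqrt(22); 5*sqrt(352) = 20*sqrt(22); 4*sqrt(550) = 20*sqrt(22)
Combine: (10 + 20 - 20)·sqrt(22) = 10*sqrt(22)

10*sqrt(22)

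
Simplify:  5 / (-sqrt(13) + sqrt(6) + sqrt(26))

Group as (sqrt(6) + sqrt(26)) - sqrt(13); multiply by (sqrt(6) + sqrt(26)) + sqrt(13), then rationalise the remaining surd.

(-95*sqrt(13) - 35*sqrt(26) + 165*sqrt(6) + 260*sqrt(3))/263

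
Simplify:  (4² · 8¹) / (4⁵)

4² = 2^4; 8¹ = 2^3; 4⁵ = 2^10
Combine exponents: 2^(-3)

2^(-3)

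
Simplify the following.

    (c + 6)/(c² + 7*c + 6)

1/(c + 1)

Factor: c² + 7*c + 6 = (c + 1)·(c + 6)
Cancel the common factor (c + 6).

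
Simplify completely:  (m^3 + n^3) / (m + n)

Apply the sum-of-cubes factorisation and cancel (m + n).

m^2 - m*n + n^2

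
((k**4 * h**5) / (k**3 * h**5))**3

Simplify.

Inside the bracket: k**1
Raise to the power 3: k**3

k**3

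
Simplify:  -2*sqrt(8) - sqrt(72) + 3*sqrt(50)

5*sqrt(2)

2*sqrt(8) = 4*sqrt(2); sqrt(72) = 6*sqrt(2); 3*sqrt(50) = 15*sqrt(2)
Combine: (-4 - 6 + 15)·sqrt(2) = 5*sqrt(2)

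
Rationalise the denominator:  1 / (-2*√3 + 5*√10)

(2*√3 + 5*√10)/238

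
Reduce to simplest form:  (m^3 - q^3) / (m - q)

m^3 - q^3 = (m - q)(m^2 + m*q + q^2).

m^2 + m*q + q^2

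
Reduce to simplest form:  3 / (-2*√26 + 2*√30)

Multiply numerator and denominator by 2*√26 + 2*√30.
Denominator becomes 16; numerator becomes 6*√26 + 6*√30.

(3*√26 + 3*√30)/8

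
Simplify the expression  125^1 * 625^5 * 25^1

125^1 = 5^3; 625^5 = 5^20; 25^1 = 5^2
Combine exponents: 5^25

5^25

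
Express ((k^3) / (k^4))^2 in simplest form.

k^(-2)

Inside the bracket: (k^-1)
Raise to the power 2: (k^-2)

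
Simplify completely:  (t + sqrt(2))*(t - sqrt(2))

(t)^2 - (sqrt(2))^2 = t^2 - 2.

t^2 - 2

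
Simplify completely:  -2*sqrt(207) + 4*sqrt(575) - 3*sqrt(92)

2*sqrt(207) = 6*sqrt(23); 4*sqrt(575) = 20*sqrt(23); 3*sqrt(92) = 6*sqrt(23)
Combine: (-6 + 20 - 6)·sqrt(23) = 8*sqrt(23)

8*sqrt(23)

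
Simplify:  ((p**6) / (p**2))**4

p**16

Inside the bracket: p**4
Raise to the power 4: p**16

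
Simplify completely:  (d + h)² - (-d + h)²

4*d*h

Binomially expand both and collect terms in h, d.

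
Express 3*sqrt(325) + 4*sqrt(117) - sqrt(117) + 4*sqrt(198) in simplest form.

12*sqrt(22) + 24*sqrt(13)

3*sqrt(325) = 15*sqrt(13); 4*sqrt(117) = 12*sqrt(13); sqrt(117) = 3*sqrt(13); 4*sqrt(198) = 12*sqrt(22)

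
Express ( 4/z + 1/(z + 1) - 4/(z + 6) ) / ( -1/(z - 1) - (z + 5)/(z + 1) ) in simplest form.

(-z³ - 29*z² + 6*z + 24)/(z⁴ + 11*z³ + 26*z² - 24*z)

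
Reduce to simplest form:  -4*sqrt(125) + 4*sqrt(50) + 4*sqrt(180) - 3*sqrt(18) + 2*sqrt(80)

11*sqrt(2) + 12*sqrt(5)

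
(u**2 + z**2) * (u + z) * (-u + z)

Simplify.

(z+u)(z-u) = -u**2 + z**2; continue pairing.

-u**4 + z**4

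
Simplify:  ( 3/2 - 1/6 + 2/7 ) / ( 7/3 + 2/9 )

Numerator: 3/2 - 1/6 + 2/7 = 34/21
Denominator: 7/3 + 2/9 = 23/9
Divide: (34/21) · (9/23) = 102/161

102/161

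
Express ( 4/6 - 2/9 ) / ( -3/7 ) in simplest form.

-28/27

Numerator: 4/6 - 2/9 = 4/9
Denominator: -3/7 = -3/7
Divide: (4/9) · (-7/3) = -28/27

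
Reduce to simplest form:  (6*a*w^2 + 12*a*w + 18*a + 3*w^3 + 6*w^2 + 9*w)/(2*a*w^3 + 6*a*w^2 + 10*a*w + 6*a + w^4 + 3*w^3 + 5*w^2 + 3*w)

3/(w + 1)

Factor: 6*a*w^2 + 12*a*w + 18*a + 3*w^3 + 6*w^2 + 9*w = 3*(2*a + w)*(w^2 + 2*w + 3);  2*a*w^3 + 6*a*w^2 + 10*a*w + 6*a + w^4 + 3*w^3 + 5*w^2 + 3*w = (w + 1)*(2*a + w)*(w^2 + 2*w + 3)
Cancel the common factors (w^2 + 2*w + 3), (2*a + w).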